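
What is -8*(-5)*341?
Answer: 13640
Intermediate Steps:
-8*(-5)*341 = 40*341 = 13640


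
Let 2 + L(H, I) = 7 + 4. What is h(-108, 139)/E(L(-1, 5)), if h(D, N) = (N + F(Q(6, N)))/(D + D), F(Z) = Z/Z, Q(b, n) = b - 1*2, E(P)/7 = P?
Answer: -5/486 ≈ -0.010288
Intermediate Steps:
L(H, I) = 9 (L(H, I) = -2 + (7 + 4) = -2 + 11 = 9)
E(P) = 7*P
Q(b, n) = -2 + b (Q(b, n) = b - 2 = -2 + b)
F(Z) = 1
h(D, N) = (1 + N)/(2*D) (h(D, N) = (N + 1)/(D + D) = (1 + N)/((2*D)) = (1 + N)*(1/(2*D)) = (1 + N)/(2*D))
h(-108, 139)/E(L(-1, 5)) = ((½)*(1 + 139)/(-108))/((7*9)) = ((½)*(-1/108)*140)/63 = -35/54*1/63 = -5/486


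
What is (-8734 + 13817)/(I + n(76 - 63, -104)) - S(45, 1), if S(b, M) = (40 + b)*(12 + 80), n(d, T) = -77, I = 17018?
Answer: -132473537/16941 ≈ -7819.7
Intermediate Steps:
S(b, M) = 3680 + 92*b (S(b, M) = (40 + b)*92 = 3680 + 92*b)
(-8734 + 13817)/(I + n(76 - 63, -104)) - S(45, 1) = (-8734 + 13817)/(17018 - 77) - (3680 + 92*45) = 5083/16941 - (3680 + 4140) = 5083*(1/16941) - 1*7820 = 5083/16941 - 7820 = -132473537/16941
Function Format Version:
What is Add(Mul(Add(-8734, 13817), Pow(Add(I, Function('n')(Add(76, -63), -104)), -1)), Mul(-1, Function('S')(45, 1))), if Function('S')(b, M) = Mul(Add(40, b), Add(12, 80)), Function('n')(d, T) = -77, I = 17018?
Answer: Rational(-132473537, 16941) ≈ -7819.7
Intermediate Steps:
Function('S')(b, M) = Add(3680, Mul(92, b)) (Function('S')(b, M) = Mul(Add(40, b), 92) = Add(3680, Mul(92, b)))
Add(Mul(Add(-8734, 13817), Pow(Add(I, Function('n')(Add(76, -63), -104)), -1)), Mul(-1, Function('S')(45, 1))) = Add(Mul(Add(-8734, 13817), Pow(Add(17018, -77), -1)), Mul(-1, Add(3680, Mul(92, 45)))) = Add(Mul(5083, Pow(16941, -1)), Mul(-1, Add(3680, 4140))) = Add(Mul(5083, Rational(1, 16941)), Mul(-1, 7820)) = Add(Rational(5083, 16941), -7820) = Rational(-132473537, 16941)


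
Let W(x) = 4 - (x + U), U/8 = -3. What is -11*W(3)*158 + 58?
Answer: -43392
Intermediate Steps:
U = -24 (U = 8*(-3) = -24)
W(x) = 28 - x (W(x) = 4 - (x - 24) = 4 - (-24 + x) = 4 + (24 - x) = 28 - x)
-11*W(3)*158 + 58 = -11*(28 - 1*3)*158 + 58 = -11*(28 - 3)*158 + 58 = -11*25*158 + 58 = -275*158 + 58 = -43450 + 58 = -43392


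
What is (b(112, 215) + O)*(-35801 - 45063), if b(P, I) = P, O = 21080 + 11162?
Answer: -2616273856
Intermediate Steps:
O = 32242
(b(112, 215) + O)*(-35801 - 45063) = (112 + 32242)*(-35801 - 45063) = 32354*(-80864) = -2616273856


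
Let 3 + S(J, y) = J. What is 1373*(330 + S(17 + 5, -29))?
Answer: 479177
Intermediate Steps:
S(J, y) = -3 + J
1373*(330 + S(17 + 5, -29)) = 1373*(330 + (-3 + (17 + 5))) = 1373*(330 + (-3 + 22)) = 1373*(330 + 19) = 1373*349 = 479177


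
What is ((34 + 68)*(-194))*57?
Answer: -1127916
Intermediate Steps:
((34 + 68)*(-194))*57 = (102*(-194))*57 = -19788*57 = -1127916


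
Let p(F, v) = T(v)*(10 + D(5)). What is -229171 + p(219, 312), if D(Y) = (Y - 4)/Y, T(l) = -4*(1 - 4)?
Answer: -1145243/5 ≈ -2.2905e+5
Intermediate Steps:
T(l) = 12 (T(l) = -4*(-3) = 12)
D(Y) = (-4 + Y)/Y
p(F, v) = 612/5 (p(F, v) = 12*(10 + (-4 + 5)/5) = 12*(10 + (1/5)*1) = 12*(10 + 1/5) = 12*(51/5) = 612/5)
-229171 + p(219, 312) = -229171 + 612/5 = -1145243/5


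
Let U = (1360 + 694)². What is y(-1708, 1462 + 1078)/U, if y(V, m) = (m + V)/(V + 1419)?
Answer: -16/23447437 ≈ -6.8238e-7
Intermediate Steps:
y(V, m) = (V + m)/(1419 + V)
U = 4218916 (U = 2054² = 4218916)
y(-1708, 1462 + 1078)/U = ((-1708 + (1462 + 1078))/(1419 - 1708))/4218916 = ((-1708 + 2540)/(-289))*(1/4218916) = -1/289*832*(1/4218916) = -832/289*1/4218916 = -16/23447437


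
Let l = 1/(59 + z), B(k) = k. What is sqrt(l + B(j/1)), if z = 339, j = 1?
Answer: sqrt(158802)/398 ≈ 1.0013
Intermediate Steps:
l = 1/398 (l = 1/(59 + 339) = 1/398 ≈ 0.0025126)
sqrt(l + B(j/1)) = sqrt(1/398 + 1/1) = sqrt(1/398 + 1*1) = sqrt(1/398 + 1) = sqrt(399/398) = sqrt(158802)/398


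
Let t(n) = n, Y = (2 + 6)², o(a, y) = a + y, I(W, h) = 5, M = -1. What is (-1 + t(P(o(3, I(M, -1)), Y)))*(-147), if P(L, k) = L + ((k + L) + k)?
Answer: -21021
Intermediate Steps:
Y = 64 (Y = 8² = 64)
P(L, k) = 2*L + 2*k (P(L, k) = L + ((L + k) + k) = L + (L + 2*k) = 2*L + 2*k)
(-1 + t(P(o(3, I(M, -1)), Y)))*(-147) = (-1 + (2*(3 + 5) + 2*64))*(-147) = (-1 + (2*8 + 128))*(-147) = (-1 + (16 + 128))*(-147) = (-1 + 144)*(-147) = 143*(-147) = -21021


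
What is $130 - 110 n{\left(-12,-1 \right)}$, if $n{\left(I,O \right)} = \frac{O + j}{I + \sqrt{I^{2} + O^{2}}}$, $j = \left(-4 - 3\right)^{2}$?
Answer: $-63230 - 5280 \sqrt{145} \approx -1.2681 \cdot 10^{5}$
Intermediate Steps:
$j = 49$ ($j = \left(-7\right)^{2} = 49$)
$n{\left(I,O \right)} = \frac{49 + O}{I + \sqrt{I^{2} + O^{2}}}$ ($n{\left(I,O \right)} = \frac{O + 49}{I + \sqrt{I^{2} + O^{2}}} = \frac{49 + O}{I + \sqrt{I^{2} + O^{2}}}$)
$130 - 110 n{\left(-12,-1 \right)} = 130 - 110 \frac{49 - 1}{-12 + \sqrt{\left(-12\right)^{2} + \left(-1\right)^{2}}} = 130 - 110 \frac{1}{-12 + \sqrt{144 + 1}} \cdot 48 = 130 - 110 \frac{1}{-12 + \sqrt{145}} \cdot 48 = 130 - 110 \frac{48}{-12 + \sqrt{145}} = 130 - \frac{5280}{-12 + \sqrt{145}}$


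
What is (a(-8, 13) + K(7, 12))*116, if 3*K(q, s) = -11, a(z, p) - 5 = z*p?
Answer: -35728/3 ≈ -11909.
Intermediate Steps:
a(z, p) = 5 + p*z (a(z, p) = 5 + z*p = 5 + p*z)
K(q, s) = -11/3 (K(q, s) = (1/3)*(-11) = -11/3)
(a(-8, 13) + K(7, 12))*116 = ((5 + 13*(-8)) - 11/3)*116 = ((5 - 104) - 11/3)*116 = (-99 - 11/3)*116 = -308/3*116 = -35728/3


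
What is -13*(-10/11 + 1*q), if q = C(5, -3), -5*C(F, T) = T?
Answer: 221/55 ≈ 4.0182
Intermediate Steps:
C(F, T) = -T/5
q = 3/5 (q = -1/5*(-3) = 3/5 ≈ 0.60000)
-13*(-10/11 + 1*q) = -13*(-10/11 + 1*(3/5)) = -13*(-10*1/11 + 3/5) = -13*(-10/11 + 3/5) = -13*(-17/55) = 221/55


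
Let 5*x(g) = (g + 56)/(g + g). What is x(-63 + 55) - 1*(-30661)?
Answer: 153302/5 ≈ 30660.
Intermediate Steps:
x(g) = (56 + g)/(10*g) (x(g) = ((g + 56)/(g + g))/5 = ((56 + g)/((2*g)))/5 = ((56 + g)*(1/(2*g)))/5 = ((56 + g)/(2*g))/5 = (56 + g)/(10*g))
x(-63 + 55) - 1*(-30661) = (56 + (-63 + 55))/(10*(-63 + 55)) - 1*(-30661) = (1/10)*(56 - 8)/(-8) + 30661 = (1/10)*(-1/8)*48 + 30661 = -3/5 + 30661 = 153302/5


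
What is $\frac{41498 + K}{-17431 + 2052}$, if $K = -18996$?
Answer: $- \frac{22502}{15379} \approx -1.4632$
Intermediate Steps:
$\frac{41498 + K}{-17431 + 2052} = \frac{41498 - 18996}{-17431 + 2052} = \frac{22502}{-15379} = 22502 \left(- \frac{1}{15379}\right) = - \frac{22502}{15379}$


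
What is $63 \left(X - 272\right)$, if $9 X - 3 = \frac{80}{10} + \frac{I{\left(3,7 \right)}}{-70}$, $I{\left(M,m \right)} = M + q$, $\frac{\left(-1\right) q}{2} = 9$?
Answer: $- \frac{34115}{2} \approx -17058.0$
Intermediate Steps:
$q = -18$ ($q = \left(-2\right) 9 = -18$)
$I{\left(M,m \right)} = -18 + M$ ($I{\left(M,m \right)} = M - 18 = -18 + M$)
$X = \frac{157}{126}$ ($X = \frac{1}{3} + \frac{\frac{80}{10} + \frac{-18 + 3}{-70}}{9} = \frac{1}{3} + \frac{80 \cdot \frac{1}{10} - - \frac{3}{14}}{9} = \frac{1}{3} + \frac{8 + \frac{3}{14}}{9} = \frac{1}{3} + \frac{1}{9} \cdot \frac{115}{14} = \frac{1}{3} + \frac{115}{126} = \frac{157}{126} \approx 1.246$)
$63 \left(X - 272\right) = 63 \left(\frac{157}{126} - 272\right) = 63 \left(- \frac{34115}{126}\right) = - \frac{34115}{2}$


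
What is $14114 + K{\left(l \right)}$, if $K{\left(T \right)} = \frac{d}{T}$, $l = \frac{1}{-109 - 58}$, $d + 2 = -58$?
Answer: $24134$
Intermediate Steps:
$d = -60$ ($d = -2 - 58 = -60$)
$l = - \frac{1}{167}$ ($l = \frac{1}{-109 - 58} = \frac{1}{-167} = - \frac{1}{167} \approx -0.005988$)
$K{\left(T \right)} = - \frac{60}{T}$
$14114 + K{\left(l \right)} = 14114 - \frac{60}{- \frac{1}{167}} = 14114 - -10020 = 14114 + 10020 = 24134$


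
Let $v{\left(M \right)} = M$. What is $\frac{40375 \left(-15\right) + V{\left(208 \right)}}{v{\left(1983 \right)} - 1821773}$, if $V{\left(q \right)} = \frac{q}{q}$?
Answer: $\frac{302812}{909895} \approx 0.3328$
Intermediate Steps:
$V{\left(q \right)} = 1$
$\frac{40375 \left(-15\right) + V{\left(208 \right)}}{v{\left(1983 \right)} - 1821773} = \frac{40375 \left(-15\right) + 1}{1983 - 1821773} = \frac{-605625 + 1}{-1819790} = \left(-605624\right) \left(- \frac{1}{1819790}\right) = \frac{302812}{909895}$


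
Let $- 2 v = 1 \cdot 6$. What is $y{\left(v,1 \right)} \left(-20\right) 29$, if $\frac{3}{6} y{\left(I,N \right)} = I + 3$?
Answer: $0$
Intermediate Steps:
$v = -3$ ($v = - \frac{1 \cdot 6}{2} = \left(- \frac{1}{2}\right) 6 = -3$)
$y{\left(I,N \right)} = 6 + 2 I$ ($y{\left(I,N \right)} = 2 \left(I + 3\right) = 2 \left(3 + I\right) = 6 + 2 I$)
$y{\left(v,1 \right)} \left(-20\right) 29 = \left(6 + 2 \left(-3\right)\right) \left(-20\right) 29 = \left(6 - 6\right) \left(-20\right) 29 = 0 \left(-20\right) 29 = 0 \cdot 29 = 0$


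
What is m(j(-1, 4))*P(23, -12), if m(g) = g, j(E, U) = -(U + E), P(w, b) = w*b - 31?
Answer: 921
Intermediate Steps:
P(w, b) = -31 + b*w (P(w, b) = b*w - 31 = -31 + b*w)
j(E, U) = -E - U (j(E, U) = -(E + U) = -E - U)
m(j(-1, 4))*P(23, -12) = (-1*(-1) - 1*4)*(-31 - 12*23) = (1 - 4)*(-31 - 276) = -3*(-307) = 921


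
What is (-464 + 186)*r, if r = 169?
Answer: -46982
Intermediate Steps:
(-464 + 186)*r = (-464 + 186)*169 = -278*169 = -46982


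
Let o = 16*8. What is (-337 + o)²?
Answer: 43681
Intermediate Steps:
o = 128
(-337 + o)² = (-337 + 128)² = (-209)² = 43681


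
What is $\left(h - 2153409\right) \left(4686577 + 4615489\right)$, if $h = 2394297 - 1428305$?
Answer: $-11045431303522$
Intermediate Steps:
$h = 965992$
$\left(h - 2153409\right) \left(4686577 + 4615489\right) = \left(965992 - 2153409\right) \left(4686577 + 4615489\right) = \left(-1187417\right) 9302066 = -11045431303522$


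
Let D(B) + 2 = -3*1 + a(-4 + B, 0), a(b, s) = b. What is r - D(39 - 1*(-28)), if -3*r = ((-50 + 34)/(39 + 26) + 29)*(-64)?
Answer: 36102/65 ≈ 555.42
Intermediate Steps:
D(B) = -9 + B (D(B) = -2 + (-3*1 + (-4 + B)) = -2 + (-3 + (-4 + B)) = -2 + (-7 + B) = -9 + B)
r = 39872/65 (r = -((-50 + 34)/(39 + 26) + 29)*(-64)/3 = -(-16/65 + 29)*(-64)/3 = -623*(-64)/65 = -⅓*(-119616/65) = 39872/65 ≈ 613.42)
r - D(39 - 1*(-28)) = 39872/65 - (-9 + (39 - 1*(-28))) = 39872/65 - (-9 + (39 + 28)) = 39872/65 - (-9 + 67) = 39872/65 - 1*58 = 39872/65 - 58 = 36102/65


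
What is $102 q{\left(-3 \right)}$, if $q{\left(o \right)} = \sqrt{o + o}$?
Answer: $102 i \sqrt{6} \approx 249.85 i$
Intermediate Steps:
$q{\left(o \right)} = \sqrt{2} \sqrt{o}$ ($q{\left(o \right)} = \sqrt{2 o} = \sqrt{2} \sqrt{o}$)
$102 q{\left(-3 \right)} = 102 \sqrt{2} \sqrt{-3} = 102 \sqrt{2} i \sqrt{3} = 102 i \sqrt{6}$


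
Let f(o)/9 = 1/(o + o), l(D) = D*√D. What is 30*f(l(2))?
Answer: 135*√2/4 ≈ 47.730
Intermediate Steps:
l(D) = D^(3/2)
f(o) = 9/(2*o) (f(o) = 9/(o + o) = 9/((2*o)) = 9*(1/(2*o)) = 9/(2*o))
30*f(l(2)) = 30*(9/(2*(2^(3/2)))) = 30*(9/(2*((2*√2)))) = 30*(9*(√2/4)/2) = 30*(9*√2/8) = 135*√2/4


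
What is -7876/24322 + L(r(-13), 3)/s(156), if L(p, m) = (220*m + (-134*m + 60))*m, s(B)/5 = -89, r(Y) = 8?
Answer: -13354004/5411645 ≈ -2.4676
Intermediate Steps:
s(B) = -445 (s(B) = 5*(-89) = -445)
L(p, m) = m*(60 + 86*m) (L(p, m) = (220*m + (60 - 134*m))*m = (60 + 86*m)*m = m*(60 + 86*m))
-7876/24322 + L(r(-13), 3)/s(156) = -7876/24322 + (2*3*(30 + 43*3))/(-445) = -7876*1/24322 + (2*3*(30 + 129))*(-1/445) = -3938/12161 + (2*3*159)*(-1/445) = -3938/12161 + 954*(-1/445) = -3938/12161 - 954/445 = -13354004/5411645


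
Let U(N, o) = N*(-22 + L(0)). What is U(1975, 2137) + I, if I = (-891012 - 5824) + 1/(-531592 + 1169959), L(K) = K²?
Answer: -600247552961/638367 ≈ -9.4029e+5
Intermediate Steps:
U(N, o) = -22*N (U(N, o) = N*(-22 + 0²) = N*(-22 + 0) = N*(-22) = -22*N)
I = -572510506811/638367 (I = -896836 + 1/638367 = -572510506811/638367 ≈ -8.9684e+5)
U(1975, 2137) + I = -22*1975 - 572510506811/638367 = -43450 - 572510506811/638367 = -600247552961/638367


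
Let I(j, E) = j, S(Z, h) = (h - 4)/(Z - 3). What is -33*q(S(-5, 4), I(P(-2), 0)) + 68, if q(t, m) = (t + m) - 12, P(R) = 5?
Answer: 299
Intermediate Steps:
S(Z, h) = (-4 + h)/(-3 + Z)
q(t, m) = -12 + m + t (q(t, m) = (m + t) - 12 = -12 + m + t)
-33*q(S(-5, 4), I(P(-2), 0)) + 68 = -33*(-12 + 5 + (-4 + 4)/(-3 - 5)) + 68 = -33*(-12 + 5 + 0/(-8)) + 68 = -33*(-12 + 5 - ⅛*0) + 68 = -33*(-12 + 5 + 0) + 68 = -33*(-7) + 68 = 231 + 68 = 299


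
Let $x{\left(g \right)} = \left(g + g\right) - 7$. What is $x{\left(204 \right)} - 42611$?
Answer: $-42210$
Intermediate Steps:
$x{\left(g \right)} = -7 + 2 g$ ($x{\left(g \right)} = 2 g - 7 = -7 + 2 g$)
$x{\left(204 \right)} - 42611 = \left(-7 + 2 \cdot 204\right) - 42611 = \left(-7 + 408\right) - 42611 = 401 - 42611 = -42210$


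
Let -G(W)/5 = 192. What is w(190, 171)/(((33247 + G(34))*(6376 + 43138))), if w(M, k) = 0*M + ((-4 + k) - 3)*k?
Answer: 738/42069961 ≈ 1.7542e-5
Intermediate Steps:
G(W) = -960 (G(W) = -5*192 = -960)
w(M, k) = k*(-7 + k) (w(M, k) = 0 + (-7 + k)*k = 0 + k*(-7 + k) = k*(-7 + k))
w(190, 171)/(((33247 + G(34))*(6376 + 43138))) = (171*(-7 + 171))/(((33247 - 960)*(6376 + 43138))) = (171*164)/((32287*49514)) = 28044/1598658518 = 28044*(1/1598658518) = 738/42069961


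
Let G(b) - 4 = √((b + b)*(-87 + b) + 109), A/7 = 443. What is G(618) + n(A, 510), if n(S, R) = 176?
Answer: 180 + 55*√217 ≈ 990.20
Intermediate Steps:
A = 3101 (A = 7*443 = 3101)
G(b) = 4 + √(109 + 2*b*(-87 + b)) (G(b) = 4 + √((b + b)*(-87 + b) + 109) = 4 + √((2*b)*(-87 + b) + 109) = 4 + √(2*b*(-87 + b) + 109) = 4 + √(109 + 2*b*(-87 + b)))
G(618) + n(A, 510) = (4 + √(109 - 174*618 + 2*618²)) + 176 = (4 + √(109 - 107532 + 2*381924)) + 176 = (4 + √(109 - 107532 + 763848)) + 176 = (4 + √656425) + 176 = (4 + 55*√217) + 176 = 180 + 55*√217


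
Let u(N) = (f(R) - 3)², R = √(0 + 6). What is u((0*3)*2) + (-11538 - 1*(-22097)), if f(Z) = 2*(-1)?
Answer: 10584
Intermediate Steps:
R = √6 ≈ 2.4495
f(Z) = -2
u(N) = 25 (u(N) = (-2 - 3)² = (-5)² = 25)
u((0*3)*2) + (-11538 - 1*(-22097)) = 25 + (-11538 - 1*(-22097)) = 25 + (-11538 + 22097) = 25 + 10559 = 10584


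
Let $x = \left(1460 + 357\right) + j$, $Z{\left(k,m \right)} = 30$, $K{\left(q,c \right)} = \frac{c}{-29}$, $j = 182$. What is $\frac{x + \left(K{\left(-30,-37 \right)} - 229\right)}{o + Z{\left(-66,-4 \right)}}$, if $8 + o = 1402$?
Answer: $\frac{51367}{41296} \approx 1.2439$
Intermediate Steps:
$o = 1394$ ($o = -8 + 1402 = 1394$)
$K{\left(q,c \right)} = - \frac{c}{29}$ ($K{\left(q,c \right)} = c \left(- \frac{1}{29}\right) = - \frac{c}{29}$)
$x = 1999$ ($x = \left(1460 + 357\right) + 182 = 1817 + 182 = 1999$)
$\frac{x + \left(K{\left(-30,-37 \right)} - 229\right)}{o + Z{\left(-66,-4 \right)}} = \frac{1999 - \frac{6604}{29}}{1394 + 30} = \frac{1999 + \left(\frac{37}{29} - 229\right)}{1424} = \left(1999 - \frac{6604}{29}\right) \frac{1}{1424} = \frac{51367}{29} \cdot \frac{1}{1424} = \frac{51367}{41296}$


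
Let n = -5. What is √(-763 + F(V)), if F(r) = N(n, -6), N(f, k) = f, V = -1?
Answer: 16*I*√3 ≈ 27.713*I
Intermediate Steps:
F(r) = -5
√(-763 + F(V)) = √(-763 - 5) = √(-768) = 16*I*√3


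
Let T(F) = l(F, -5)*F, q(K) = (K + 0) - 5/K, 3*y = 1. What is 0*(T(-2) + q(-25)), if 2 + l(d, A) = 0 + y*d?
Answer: 0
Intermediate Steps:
y = 1/3 (y = (1/3)*1 = 1/3 ≈ 0.33333)
q(K) = K - 5/K
l(d, A) = -2 + d/3 (l(d, A) = -2 + (0 + d/3) = -2 + d/3)
T(F) = F*(-2 + F/3) (T(F) = (-2 + F/3)*F = F*(-2 + F/3))
0*(T(-2) + q(-25)) = 0*((1/3)*(-2)*(-6 - 2) + (-25 - 5/(-25))) = 0*((1/3)*(-2)*(-8) + (-25 - 5*(-1/25))) = 0*(16/3 + (-25 + 1/5)) = 0*(16/3 - 124/5) = 0*(-292/15) = 0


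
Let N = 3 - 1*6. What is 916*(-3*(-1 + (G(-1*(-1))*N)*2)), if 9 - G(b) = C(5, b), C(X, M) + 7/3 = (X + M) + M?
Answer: 74196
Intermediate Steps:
C(X, M) = -7/3 + X + 2*M (C(X, M) = -7/3 + ((X + M) + M) = -7/3 + ((M + X) + M) = -7/3 + (X + 2*M) = -7/3 + X + 2*M)
N = -3 (N = 3 - 6 = -3)
G(b) = 19/3 - 2*b (G(b) = 9 - (-7/3 + 5 + 2*b) = 9 - (8/3 + 2*b) = 9 + (-8/3 - 2*b) = 19/3 - 2*b)
916*(-3*(-1 + (G(-1*(-1))*N)*2)) = 916*(-3*(-1 + ((19/3 - (-2)*(-1))*(-3))*2)) = 916*(-3*(-1 + ((19/3 - 2*1)*(-3))*2)) = 916*(-3*(-1 + ((19/3 - 2)*(-3))*2)) = 916*(-3*(-1 + ((13/3)*(-3))*2)) = 916*(-3*(-1 - 13*2)) = 916*(-3*(-1 - 26)) = 916*(-3*(-27)) = 916*81 = 74196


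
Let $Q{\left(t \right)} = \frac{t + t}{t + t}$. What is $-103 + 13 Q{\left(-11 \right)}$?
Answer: $-90$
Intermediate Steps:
$Q{\left(t \right)} = 1$ ($Q{\left(t \right)} = \frac{2 t}{2 t} = 2 t \frac{1}{2 t} = 1$)
$-103 + 13 Q{\left(-11 \right)} = -103 + 13 \cdot 1 = -103 + 13 = -90$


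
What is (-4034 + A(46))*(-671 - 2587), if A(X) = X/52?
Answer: 170818569/13 ≈ 1.3140e+7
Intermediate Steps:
A(X) = X/52 (A(X) = X*(1/52) = X/52)
(-4034 + A(46))*(-671 - 2587) = (-4034 + (1/52)*46)*(-671 - 2587) = (-4034 + 23/26)*(-3258) = -104861/26*(-3258) = 170818569/13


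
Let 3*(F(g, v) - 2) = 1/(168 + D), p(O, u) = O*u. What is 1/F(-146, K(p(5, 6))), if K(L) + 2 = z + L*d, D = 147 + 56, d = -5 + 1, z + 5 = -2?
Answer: 1113/2227 ≈ 0.49978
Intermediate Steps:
z = -7 (z = -5 - 2 = -7)
d = -4
D = 203
K(L) = -9 - 4*L (K(L) = -2 + (-7 + L*(-4)) = -2 + (-7 - 4*L) = -9 - 4*L)
F(g, v) = 2227/1113 (F(g, v) = 2 + 1/(3*(168 + 203)) = 2 + (1/3)/371 = 2 + (1/3)*(1/371) = 2 + 1/1113 = 2227/1113)
1/F(-146, K(p(5, 6))) = 1/(2227/1113) = 1113/2227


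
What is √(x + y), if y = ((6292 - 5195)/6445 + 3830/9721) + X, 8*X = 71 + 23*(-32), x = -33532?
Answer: I*√2111130856616254381810/250607380 ≈ 183.34*I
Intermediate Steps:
X = -665/8 (X = (71 + 23*(-32))/8 = (71 - 736)/8 = (⅛)*(-665) = -665/8 ≈ -83.125)
y = -41380690629/501214760 (y = ((6292 - 5195)/6445 + 3830/9721) - 665/8 = (1097*(1/6445) + 3830*(1/9721)) - 665/8 = (1097/6445 + 3830/9721) - 665/8 = 35348287/62651845 - 665/8 = -41380690629/501214760 ≈ -82.561)
√(x + y) = √(-33532 - 41380690629/501214760) = √(-16848114022949/501214760) = I*√2111130856616254381810/250607380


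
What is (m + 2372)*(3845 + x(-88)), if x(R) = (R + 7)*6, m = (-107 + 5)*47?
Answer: -8135498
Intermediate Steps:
m = -4794 (m = -102*47 = -4794)
x(R) = 42 + 6*R (x(R) = (7 + R)*6 = 42 + 6*R)
(m + 2372)*(3845 + x(-88)) = (-4794 + 2372)*(3845 + (42 + 6*(-88))) = -2422*(3845 + (42 - 528)) = -2422*(3845 - 486) = -2422*3359 = -8135498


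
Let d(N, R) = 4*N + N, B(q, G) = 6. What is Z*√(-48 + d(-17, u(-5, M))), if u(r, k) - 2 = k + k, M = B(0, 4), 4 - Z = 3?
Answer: I*√133 ≈ 11.533*I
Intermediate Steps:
Z = 1 (Z = 4 - 1*3 = 4 - 3 = 1)
M = 6
u(r, k) = 2 + 2*k (u(r, k) = 2 + (k + k) = 2 + 2*k)
d(N, R) = 5*N
Z*√(-48 + d(-17, u(-5, M))) = 1*√(-48 + 5*(-17)) = 1*√(-48 - 85) = 1*√(-133) = 1*(I*√133) = I*√133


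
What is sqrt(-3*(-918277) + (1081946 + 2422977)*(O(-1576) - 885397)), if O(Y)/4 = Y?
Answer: 2*I*sqrt(781335147298) ≈ 1.7679e+6*I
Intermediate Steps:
O(Y) = 4*Y
sqrt(-3*(-918277) + (1081946 + 2422977)*(O(-1576) - 885397)) = sqrt(-3*(-918277) + (1081946 + 2422977)*(4*(-1576) - 885397)) = sqrt(2754831 + 3504923*(-6304 - 885397)) = sqrt(2754831 + 3504923*(-891701)) = sqrt(2754831 - 3125343344023) = sqrt(-3125340589192) = 2*I*sqrt(781335147298)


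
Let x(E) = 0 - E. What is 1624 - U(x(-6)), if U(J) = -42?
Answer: 1666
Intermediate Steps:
x(E) = -E
1624 - U(x(-6)) = 1624 - 1*(-42) = 1624 + 42 = 1666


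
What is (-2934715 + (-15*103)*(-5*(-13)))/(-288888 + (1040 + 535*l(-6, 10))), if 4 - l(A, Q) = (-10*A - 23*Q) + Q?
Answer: 758785/50027 ≈ 15.168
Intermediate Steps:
l(A, Q) = 4 + 10*A + 22*Q (l(A, Q) = 4 - ((-10*A - 23*Q) + Q) = 4 - ((-23*Q - 10*A) + Q) = 4 - (-22*Q - 10*A) = 4 + (10*A + 22*Q) = 4 + 10*A + 22*Q)
(-2934715 + (-15*103)*(-5*(-13)))/(-288888 + (1040 + 535*l(-6, 10))) = (-2934715 + (-15*103)*(-5*(-13)))/(-288888 + (1040 + 535*(4 + 10*(-6) + 22*10))) = (-2934715 - 1545*65)/(-288888 + (1040 + 535*(4 - 60 + 220))) = (-2934715 - 100425)/(-288888 + (1040 + 535*164)) = -3035140/(-288888 + (1040 + 87740)) = -3035140/(-288888 + 88780) = -3035140/(-200108) = -3035140*(-1/200108) = 758785/50027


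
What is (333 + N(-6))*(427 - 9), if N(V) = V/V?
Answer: 139612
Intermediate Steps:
N(V) = 1
(333 + N(-6))*(427 - 9) = (333 + 1)*(427 - 9) = 334*418 = 139612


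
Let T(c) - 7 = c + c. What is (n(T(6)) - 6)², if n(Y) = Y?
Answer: 169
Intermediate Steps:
T(c) = 7 + 2*c (T(c) = 7 + (c + c) = 7 + 2*c)
(n(T(6)) - 6)² = ((7 + 2*6) - 6)² = ((7 + 12) - 6)² = (19 - 6)² = 13² = 169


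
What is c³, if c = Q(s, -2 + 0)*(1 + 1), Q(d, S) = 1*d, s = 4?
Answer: 512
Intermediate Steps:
Q(d, S) = d
c = 8 (c = 4*(1 + 1) = 4*2 = 8)
c³ = 8³ = 512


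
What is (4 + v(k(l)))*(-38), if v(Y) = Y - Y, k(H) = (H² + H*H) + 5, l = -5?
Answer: -152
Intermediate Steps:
k(H) = 5 + 2*H² (k(H) = (H² + H²) + 5 = 2*H² + 5 = 5 + 2*H²)
v(Y) = 0
(4 + v(k(l)))*(-38) = (4 + 0)*(-38) = 4*(-38) = -152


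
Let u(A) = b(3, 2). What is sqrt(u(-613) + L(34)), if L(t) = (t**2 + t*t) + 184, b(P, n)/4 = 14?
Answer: 2*sqrt(638) ≈ 50.517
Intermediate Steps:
b(P, n) = 56 (b(P, n) = 4*14 = 56)
u(A) = 56
L(t) = 184 + 2*t**2 (L(t) = (t**2 + t**2) + 184 = 2*t**2 + 184 = 184 + 2*t**2)
sqrt(u(-613) + L(34)) = sqrt(56 + (184 + 2*34**2)) = sqrt(56 + (184 + 2*1156)) = sqrt(56 + (184 + 2312)) = sqrt(56 + 2496) = sqrt(2552) = 2*sqrt(638)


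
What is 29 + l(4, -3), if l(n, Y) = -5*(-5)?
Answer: 54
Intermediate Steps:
l(n, Y) = 25
29 + l(4, -3) = 29 + 25 = 54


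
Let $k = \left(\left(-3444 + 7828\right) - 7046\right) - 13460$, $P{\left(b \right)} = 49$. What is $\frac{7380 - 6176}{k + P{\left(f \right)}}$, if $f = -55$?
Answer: $- \frac{1204}{16073} \approx -0.074908$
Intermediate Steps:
$k = -16122$ ($k = \left(4384 - 7046\right) - 13460 = -2662 - 13460 = -16122$)
$\frac{7380 - 6176}{k + P{\left(f \right)}} = \frac{7380 - 6176}{-16122 + 49} = \frac{1204}{-16073} = 1204 \left(- \frac{1}{16073}\right) = - \frac{1204}{16073}$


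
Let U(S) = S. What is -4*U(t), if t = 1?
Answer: -4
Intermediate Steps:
-4*U(t) = -4*1 = -4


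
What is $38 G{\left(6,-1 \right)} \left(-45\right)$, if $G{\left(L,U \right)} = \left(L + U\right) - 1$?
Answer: $-6840$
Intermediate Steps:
$G{\left(L,U \right)} = -1 + L + U$
$38 G{\left(6,-1 \right)} \left(-45\right) = 38 \left(-1 + 6 - 1\right) \left(-45\right) = 38 \cdot 4 \left(-45\right) = 152 \left(-45\right) = -6840$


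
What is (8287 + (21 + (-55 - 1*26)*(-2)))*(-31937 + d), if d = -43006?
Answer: -634767210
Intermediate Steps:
(8287 + (21 + (-55 - 1*26)*(-2)))*(-31937 + d) = (8287 + (21 + (-55 - 1*26)*(-2)))*(-31937 - 43006) = (8287 + (21 + (-55 - 26)*(-2)))*(-74943) = (8287 + (21 - 81*(-2)))*(-74943) = (8287 + (21 + 162))*(-74943) = (8287 + 183)*(-74943) = 8470*(-74943) = -634767210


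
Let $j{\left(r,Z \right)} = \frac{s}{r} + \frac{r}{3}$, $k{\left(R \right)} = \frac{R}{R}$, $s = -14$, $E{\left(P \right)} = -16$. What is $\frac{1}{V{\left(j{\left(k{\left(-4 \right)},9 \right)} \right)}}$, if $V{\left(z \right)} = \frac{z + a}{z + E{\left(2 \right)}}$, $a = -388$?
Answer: $\frac{89}{1205} \approx 0.073859$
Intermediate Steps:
$k{\left(R \right)} = 1$
$j{\left(r,Z \right)} = - \frac{14}{r} + \frac{r}{3}$
$V{\left(z \right)} = \frac{-388 + z}{-16 + z}$ ($V{\left(z \right)} = \frac{z - 388}{z - 16} = \frac{-388 + z}{-16 + z}$)
$\frac{1}{V{\left(j{\left(k{\left(-4 \right)},9 \right)} \right)}} = \frac{1}{\frac{1}{-16 + \left(- \frac{14}{1} + \frac{1}{3} \cdot 1\right)} \left(-388 + \left(- \frac{14}{1} + \frac{1}{3} \cdot 1\right)\right)} = \frac{1}{\frac{1}{-16 + \left(\left(-14\right) 1 + \frac{1}{3}\right)} \left(-388 + \left(\left(-14\right) 1 + \frac{1}{3}\right)\right)} = \frac{1}{\frac{1}{-16 + \left(-14 + \frac{1}{3}\right)} \left(-388 + \left(-14 + \frac{1}{3}\right)\right)} = \frac{1}{\frac{1}{-16 - \frac{41}{3}} \left(-388 - \frac{41}{3}\right)} = \frac{1}{\frac{1}{- \frac{89}{3}} \left(- \frac{1205}{3}\right)} = \frac{1}{\left(- \frac{3}{89}\right) \left(- \frac{1205}{3}\right)} = \frac{1}{\frac{1205}{89}} = \frac{89}{1205}$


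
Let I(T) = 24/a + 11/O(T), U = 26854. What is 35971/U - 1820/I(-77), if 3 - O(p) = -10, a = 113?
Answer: -14348076483/8351594 ≈ -1718.0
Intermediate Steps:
O(p) = 13 (O(p) = 3 - 1*(-10) = 3 + 10 = 13)
I(T) = 1555/1469 (I(T) = 24/113 + 11/13 = 1555/1469)
35971/U - 1820/I(-77) = 35971/26854 - 1820/1555/1469 = 35971*(1/26854) - 1820*1469/1555 = 35971/26854 - 534716/311 = -14348076483/8351594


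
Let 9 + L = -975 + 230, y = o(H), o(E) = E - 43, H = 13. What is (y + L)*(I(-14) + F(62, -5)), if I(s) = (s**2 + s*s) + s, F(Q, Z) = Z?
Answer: -292432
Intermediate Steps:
o(E) = -43 + E
y = -30 (y = -43 + 13 = -30)
L = -754 (L = -9 + (-975 + 230) = -9 - 745 = -754)
I(s) = s + 2*s**2 (I(s) = (s**2 + s**2) + s = 2*s**2 + s = s + 2*s**2)
(y + L)*(I(-14) + F(62, -5)) = (-30 - 754)*(-14*(1 + 2*(-14)) - 5) = -784*(-14*(1 - 28) - 5) = -784*(-14*(-27) - 5) = -784*(378 - 5) = -784*373 = -292432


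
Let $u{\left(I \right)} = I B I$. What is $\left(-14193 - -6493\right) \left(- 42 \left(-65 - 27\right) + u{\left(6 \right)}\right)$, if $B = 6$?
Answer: $-31416000$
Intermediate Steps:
$u{\left(I \right)} = 6 I^{2}$ ($u{\left(I \right)} = I 6 I = 6 I I = 6 I^{2}$)
$\left(-14193 - -6493\right) \left(- 42 \left(-65 - 27\right) + u{\left(6 \right)}\right) = \left(-14193 - -6493\right) \left(- 42 \left(-65 - 27\right) + 6 \cdot 6^{2}\right) = \left(-14193 + 6493\right) \left(\left(-42\right) \left(-92\right) + 6 \cdot 36\right) = - 7700 \left(3864 + 216\right) = \left(-7700\right) 4080 = -31416000$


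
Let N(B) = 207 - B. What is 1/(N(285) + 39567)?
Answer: 1/39489 ≈ 2.5324e-5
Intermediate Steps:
1/(N(285) + 39567) = 1/((207 - 1*285) + 39567) = 1/((207 - 285) + 39567) = 1/(-78 + 39567) = 1/39489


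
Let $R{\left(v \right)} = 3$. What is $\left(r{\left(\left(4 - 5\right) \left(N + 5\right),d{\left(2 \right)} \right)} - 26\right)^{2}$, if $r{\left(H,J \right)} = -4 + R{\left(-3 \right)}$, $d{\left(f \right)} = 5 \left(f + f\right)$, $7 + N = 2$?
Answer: $729$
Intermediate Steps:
$N = -5$ ($N = -7 + 2 = -5$)
$d{\left(f \right)} = 10 f$ ($d{\left(f \right)} = 5 \cdot 2 f = 10 f$)
$r{\left(H,J \right)} = -1$ ($r{\left(H,J \right)} = -4 + 3 = -1$)
$\left(r{\left(\left(4 - 5\right) \left(N + 5\right),d{\left(2 \right)} \right)} - 26\right)^{2} = \left(-1 - 26\right)^{2} = \left(-27\right)^{2} = 729$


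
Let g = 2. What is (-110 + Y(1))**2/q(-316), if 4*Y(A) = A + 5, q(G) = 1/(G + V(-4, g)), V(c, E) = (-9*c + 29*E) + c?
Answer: -5321057/2 ≈ -2.6605e+6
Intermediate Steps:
V(c, E) = -8*c + 29*E
q(G) = 1/(90 + G) (q(G) = 1/(G + (-8*(-4) + 29*2)) = 1/(G + (32 + 58)) = 1/(G + 90) = 1/(90 + G))
Y(A) = 5/4 + A/4 (Y(A) = (A + 5)/4 = (5 + A)/4 = 5/4 + A/4)
(-110 + Y(1))**2/q(-316) = (-110 + (5/4 + (1/4)*1))**2/(1/(90 - 316)) = (-110 + (5/4 + 1/4))**2/(1/(-226)) = (-110 + 3/2)**2/(-1/226) = (-217/2)**2*(-226) = (47089/4)*(-226) = -5321057/2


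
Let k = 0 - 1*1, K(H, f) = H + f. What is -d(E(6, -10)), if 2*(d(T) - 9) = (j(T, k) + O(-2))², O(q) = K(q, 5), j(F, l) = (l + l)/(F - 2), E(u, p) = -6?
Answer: -457/32 ≈ -14.281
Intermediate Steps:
k = -1 (k = 0 - 1 = -1)
j(F, l) = 2*l/(-2 + F) (j(F, l) = (2*l)/(-2 + F) = 2*l/(-2 + F))
O(q) = 5 + q (O(q) = q + 5 = 5 + q)
d(T) = 9 + (3 - 2/(-2 + T))²/2 (d(T) = 9 + (2*(-1)/(-2 + T) + (5 - 2))²/2 = 9 + (-2/(-2 + T) + 3)²/2 = 9 + (3 - 2/(-2 + T))²/2)
-d(E(6, -10)) = -(9 + (-8 + 3*(-6))²/(2*(-2 - 6)²)) = -(9 + (½)*(-8 - 18)²/(-8)²) = -(9 + (½)*(-26)²*(1/64)) = -(9 + (½)*676*(1/64)) = -(9 + 169/32) = -1*457/32 = -457/32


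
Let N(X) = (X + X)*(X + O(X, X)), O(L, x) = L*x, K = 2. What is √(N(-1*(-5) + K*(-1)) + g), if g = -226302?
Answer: I*√226230 ≈ 475.64*I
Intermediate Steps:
N(X) = 2*X*(X + X²) (N(X) = (X + X)*(X + X*X) = (2*X)*(X + X²) = 2*X*(X + X²))
√(N(-1*(-5) + K*(-1)) + g) = √(2*(-1*(-5) + 2*(-1))²*(1 + (-1*(-5) + 2*(-1))) - 226302) = √(2*(5 - 2)²*(1 + (5 - 2)) - 226302) = √(2*3²*(1 + 3) - 226302) = √(2*9*4 - 226302) = √(72 - 226302) = √(-226230) = I*√226230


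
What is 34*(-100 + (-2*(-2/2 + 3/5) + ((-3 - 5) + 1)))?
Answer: -18054/5 ≈ -3610.8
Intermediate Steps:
34*(-100 + (-2*(-2/2 + 3/5) + ((-3 - 5) + 1))) = 34*(-100 + (-2*(-2*½ + 3*(⅕)) + (-8 + 1))) = 34*(-100 + (-2*(-1 + ⅗) - 7)) = 34*(-100 + (-2*(-⅖) - 7)) = 34*(-100 + (⅘ - 7)) = 34*(-100 - 31/5) = 34*(-531/5) = -18054/5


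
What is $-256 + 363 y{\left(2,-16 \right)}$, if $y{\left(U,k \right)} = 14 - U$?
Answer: $4100$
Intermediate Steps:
$-256 + 363 y{\left(2,-16 \right)} = -256 + 363 \left(14 - 2\right) = -256 + 363 \cdot 12 = -256 + 4356 = 4100$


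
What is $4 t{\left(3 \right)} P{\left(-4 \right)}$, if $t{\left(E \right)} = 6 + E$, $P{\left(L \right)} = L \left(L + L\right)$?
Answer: $1152$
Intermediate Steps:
$P{\left(L \right)} = 2 L^{2}$ ($P{\left(L \right)} = L 2 L = 2 L^{2}$)
$4 t{\left(3 \right)} P{\left(-4 \right)} = 4 \left(6 + 3\right) 2 \left(-4\right)^{2} = 4 \cdot 9 \cdot 2 \cdot 16 = 36 \cdot 32 = 1152$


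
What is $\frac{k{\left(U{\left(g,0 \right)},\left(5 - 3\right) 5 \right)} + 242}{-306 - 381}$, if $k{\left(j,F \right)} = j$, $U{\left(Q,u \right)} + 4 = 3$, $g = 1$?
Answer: $- \frac{241}{687} \approx -0.3508$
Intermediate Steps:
$U{\left(Q,u \right)} = -1$ ($U{\left(Q,u \right)} = -4 + 3 = -1$)
$\frac{k{\left(U{\left(g,0 \right)},\left(5 - 3\right) 5 \right)} + 242}{-306 - 381} = \frac{-1 + 242}{-306 - 381} = \frac{241}{-687} = 241 \left(- \frac{1}{687}\right) = - \frac{241}{687}$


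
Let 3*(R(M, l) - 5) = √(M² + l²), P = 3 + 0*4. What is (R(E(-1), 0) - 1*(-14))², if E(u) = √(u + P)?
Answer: (57 + √2)²/9 ≈ 379.14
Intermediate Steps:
P = 3 (P = 3 + 0 = 3)
E(u) = √(3 + u) (E(u) = √(u + 3) = √(3 + u))
R(M, l) = 5 + √(M² + l²)/3
(R(E(-1), 0) - 1*(-14))² = ((5 + √((√(3 - 1))² + 0²)/3) - 1*(-14))² = ((5 + √((√2)² + 0)/3) + 14)² = ((5 + √(2 + 0)/3) + 14)² = ((5 + √2/3) + 14)² = (19 + √2/3)²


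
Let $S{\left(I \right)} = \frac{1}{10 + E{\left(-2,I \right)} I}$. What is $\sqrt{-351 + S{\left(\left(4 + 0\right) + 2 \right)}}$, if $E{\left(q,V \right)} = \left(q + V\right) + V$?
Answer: $\frac{i \sqrt{1719830}}{70} \approx 18.735 i$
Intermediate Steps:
$E{\left(q,V \right)} = q + 2 V$ ($E{\left(q,V \right)} = \left(V + q\right) + V = q + 2 V$)
$S{\left(I \right)} = \frac{1}{10 + I \left(-2 + 2 I\right)}$ ($S{\left(I \right)} = \frac{1}{10 + \left(-2 + 2 I\right) I} = \frac{1}{10 + I \left(-2 + 2 I\right)}$)
$\sqrt{-351 + S{\left(\left(4 + 0\right) + 2 \right)}} = \sqrt{-351 + \frac{1}{2 \left(5 + \left(\left(4 + 0\right) + 2\right) \left(-1 + \left(\left(4 + 0\right) + 2\right)\right)\right)}} = \sqrt{-351 + \frac{1}{2 \left(5 + \left(4 + 2\right) \left(-1 + \left(4 + 2\right)\right)\right)}} = \sqrt{-351 + \frac{1}{2 \left(5 + 6 \left(-1 + 6\right)\right)}} = \sqrt{-351 + \frac{1}{2 \left(5 + 6 \cdot 5\right)}} = \sqrt{-351 + \frac{1}{2 \left(5 + 30\right)}} = \sqrt{-351 + \frac{1}{2 \cdot 35}} = \sqrt{-351 + \frac{1}{2} \cdot \frac{1}{35}} = \sqrt{-351 + \frac{1}{70}} = \sqrt{- \frac{24569}{70}} = \frac{i \sqrt{1719830}}{70}$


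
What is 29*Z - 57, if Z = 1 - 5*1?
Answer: -173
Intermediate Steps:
Z = -4 (Z = 1 - 5 = -4)
29*Z - 57 = 29*(-4) - 57 = -116 - 57 = -173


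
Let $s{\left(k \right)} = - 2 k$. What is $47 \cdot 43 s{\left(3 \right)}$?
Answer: $-12126$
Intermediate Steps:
$47 \cdot 43 s{\left(3 \right)} = 47 \cdot 43 \left(\left(-2\right) 3\right) = 2021 \left(-6\right) = -12126$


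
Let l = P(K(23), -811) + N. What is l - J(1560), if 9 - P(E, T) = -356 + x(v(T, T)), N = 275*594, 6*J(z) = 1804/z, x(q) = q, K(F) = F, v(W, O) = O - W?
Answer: 383092649/2340 ≈ 1.6371e+5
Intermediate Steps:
J(z) = 902/(3*z) (J(z) = (1804/z)/6 = 902/(3*z))
N = 163350
P(E, T) = 365 (P(E, T) = 9 - (-356 + (T - T)) = 9 - (-356 + 0) = 9 - 1*(-356) = 9 + 356 = 365)
l = 163715 (l = 365 + 163350 = 163715)
l - J(1560) = 163715 - 902/(3*1560) = 163715 - 1*451/2340 = 163715 - 451/2340 = 383092649/2340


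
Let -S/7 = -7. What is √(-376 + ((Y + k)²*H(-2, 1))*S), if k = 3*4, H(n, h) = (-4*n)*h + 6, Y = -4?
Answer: 2*√10882 ≈ 208.63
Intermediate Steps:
S = 49 (S = -7*(-7) = 49)
H(n, h) = 6 - 4*h*n (H(n, h) = -4*h*n + 6 = 6 - 4*h*n)
k = 12
√(-376 + ((Y + k)²*H(-2, 1))*S) = √(-376 + ((-4 + 12)²*(6 - 4*1*(-2)))*49) = √(-376 + (8²*(6 + 8))*49) = √(-376 + (64*14)*49) = √(-376 + 896*49) = √(-376 + 43904) = √43528 = 2*√10882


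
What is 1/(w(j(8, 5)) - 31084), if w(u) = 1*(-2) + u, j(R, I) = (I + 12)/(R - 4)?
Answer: -4/124327 ≈ -3.2173e-5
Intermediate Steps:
j(R, I) = (12 + I)/(-4 + R)
w(u) = -2 + u
1/(w(j(8, 5)) - 31084) = 1/((-2 + (12 + 5)/(-4 + 8)) - 31084) = 1/((-2 + 17/4) - 31084) = 1/(9/4 - 31084) = 1/(-124327/4) = -4/124327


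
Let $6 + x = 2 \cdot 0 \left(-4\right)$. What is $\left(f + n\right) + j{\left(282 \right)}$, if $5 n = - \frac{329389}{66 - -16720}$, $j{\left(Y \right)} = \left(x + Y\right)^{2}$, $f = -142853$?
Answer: $- \frac{5596529999}{83930} \approx -66681.0$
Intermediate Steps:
$x = -6$ ($x = -6 + 2 \cdot 0 \left(-4\right) = -6 + 0 \left(-4\right) = -6 + 0 = -6$)
$j{\left(Y \right)} = \left(-6 + Y\right)^{2}$
$n = - \frac{329389}{83930}$ ($n = \frac{\left(-329389\right) \frac{1}{66 - -16720}}{5} = \frac{\left(-329389\right) \frac{1}{66 + 16720}}{5} = \frac{\left(-329389\right) \frac{1}{16786}}{5} = \frac{1}{5} \left(- \frac{329389}{16786}\right) = - \frac{329389}{83930} \approx -3.9246$)
$\left(f + n\right) + j{\left(282 \right)} = \left(-142853 - \frac{329389}{83930}\right) + \left(-6 + 282\right)^{2} = - \frac{11989981679}{83930} + 276^{2} = - \frac{11989981679}{83930} + 76176 = - \frac{5596529999}{83930}$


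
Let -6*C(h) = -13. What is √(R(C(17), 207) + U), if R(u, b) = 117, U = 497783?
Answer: 10*√4979 ≈ 705.62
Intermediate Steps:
C(h) = 13/6 (C(h) = -⅙*(-13) = 13/6)
√(R(C(17), 207) + U) = √(117 + 497783) = √497900 = 10*√4979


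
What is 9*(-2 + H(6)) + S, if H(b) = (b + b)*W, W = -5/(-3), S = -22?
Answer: 140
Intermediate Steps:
W = 5/3 (W = -5*(-1/3) = 5/3 ≈ 1.6667)
H(b) = 10*b/3 (H(b) = (b + b)*(5/3) = (2*b)*(5/3) = 10*b/3)
9*(-2 + H(6)) + S = 9*(-2 + (10/3)*6) - 22 = 9*(-2 + 20) - 22 = 9*18 - 22 = 162 - 22 = 140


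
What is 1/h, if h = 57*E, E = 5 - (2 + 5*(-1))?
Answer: 1/456 ≈ 0.0021930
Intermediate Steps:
E = 8 (E = 5 - (2 - 5) = 5 - 1*(-3) = 5 + 3 = 8)
h = 456 (h = 57*8 = 456)
1/h = 1/456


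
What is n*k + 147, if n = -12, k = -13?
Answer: 303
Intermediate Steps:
n*k + 147 = -12*(-13) + 147 = 156 + 147 = 303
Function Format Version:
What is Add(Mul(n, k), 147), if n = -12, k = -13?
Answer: 303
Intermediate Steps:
Add(Mul(n, k), 147) = Add(Mul(-12, -13), 147) = Add(156, 147) = 303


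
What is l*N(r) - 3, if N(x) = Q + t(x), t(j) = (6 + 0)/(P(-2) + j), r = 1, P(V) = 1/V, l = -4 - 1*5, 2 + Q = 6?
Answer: -147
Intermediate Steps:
Q = 4 (Q = -2 + 6 = 4)
l = -9 (l = -4 - 5 = -9)
P(V) = 1/V
t(j) = 6/(-½ + j) (t(j) = (6 + 0)/(1/(-2) + j) = 6/(-½ + j))
N(x) = 4 + 12/(-1 + 2*x)
l*N(r) - 3 = -72*(1 + 1)/(-1 + 2*1) - 3 = -72*2/(-1 + 2) - 3 = -72*2/1 - 3 = -72*2 - 3 = -9*16 - 3 = -144 - 3 = -147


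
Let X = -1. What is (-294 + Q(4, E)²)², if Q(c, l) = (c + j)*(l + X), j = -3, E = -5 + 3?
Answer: 81225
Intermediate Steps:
E = -2
Q(c, l) = (-1 + l)*(-3 + c) (Q(c, l) = (c - 3)*(l - 1) = (-3 + c)*(-1 + l) = (-1 + l)*(-3 + c))
(-294 + Q(4, E)²)² = (-294 + (3 - 1*4 - 3*(-2) + 4*(-2))²)² = (-294 + (3 - 4 + 6 - 8)²)² = (-294 + (-3)²)² = (-294 + 9)² = (-285)² = 81225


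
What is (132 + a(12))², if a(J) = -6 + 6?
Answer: 17424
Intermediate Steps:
a(J) = 0
(132 + a(12))² = (132 + 0)² = 132² = 17424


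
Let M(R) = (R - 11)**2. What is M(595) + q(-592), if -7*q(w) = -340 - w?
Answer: 341020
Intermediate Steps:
q(w) = 340/7 + w/7 (q(w) = -(-340 - w)/7 = 340/7 + w/7)
M(R) = (-11 + R)**2
M(595) + q(-592) = (-11 + 595)**2 + (340/7 + (1/7)*(-592)) = 584**2 + (340/7 - 592/7) = 341056 - 36 = 341020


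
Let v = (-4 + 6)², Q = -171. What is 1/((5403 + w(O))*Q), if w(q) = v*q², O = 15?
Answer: -1/1077813 ≈ -9.2780e-7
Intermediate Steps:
v = 4 (v = 2² = 4)
w(q) = 4*q²
1/((5403 + w(O))*Q) = 1/((5403 + 4*15²)*(-171)) = -1/171/(5403 + 4*225) = -1/171/(5403 + 900) = -1/171/6303 = (1/6303)*(-1/171) = -1/1077813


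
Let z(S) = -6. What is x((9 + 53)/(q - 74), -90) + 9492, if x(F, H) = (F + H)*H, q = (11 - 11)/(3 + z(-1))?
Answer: 653694/37 ≈ 17667.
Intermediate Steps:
q = 0 (q = (11 - 11)/(3 - 6) = 0/(-3) = 0*(-⅓) = 0)
x(F, H) = H*(F + H)
x((9 + 53)/(q - 74), -90) + 9492 = -90*((9 + 53)/(0 - 74) - 90) + 9492 = -90*(62/(-74) - 90) + 9492 = -90*(62*(-1/74) - 90) + 9492 = -90*(-31/37 - 90) + 9492 = -90*(-3361/37) + 9492 = 302490/37 + 9492 = 653694/37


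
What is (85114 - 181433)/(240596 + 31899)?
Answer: -96319/272495 ≈ -0.35347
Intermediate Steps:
(85114 - 181433)/(240596 + 31899) = -96319/272495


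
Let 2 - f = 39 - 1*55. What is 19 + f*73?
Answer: 1333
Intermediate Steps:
f = 18 (f = 2 - (39 - 1*55) = 2 - (39 - 55) = 2 - 1*(-16) = 2 + 16 = 18)
19 + f*73 = 19 + 18*73 = 19 + 1314 = 1333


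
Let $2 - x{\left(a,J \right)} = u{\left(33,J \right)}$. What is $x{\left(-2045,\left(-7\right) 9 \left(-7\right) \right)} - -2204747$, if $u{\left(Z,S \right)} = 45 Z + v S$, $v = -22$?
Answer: $2212966$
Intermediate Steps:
$u{\left(Z,S \right)} = - 22 S + 45 Z$ ($u{\left(Z,S \right)} = 45 Z - 22 S = - 22 S + 45 Z$)
$x{\left(a,J \right)} = -1483 + 22 J$ ($x{\left(a,J \right)} = 2 - \left(- 22 J + 45 \cdot 33\right) = 2 - \left(- 22 J + 1485\right) = 2 - \left(1485 - 22 J\right) = 2 + \left(-1485 + 22 J\right) = -1483 + 22 J$)
$x{\left(-2045,\left(-7\right) 9 \left(-7\right) \right)} - -2204747 = \left(-1483 + 22 \left(-7\right) 9 \left(-7\right)\right) - -2204747 = \left(-1483 + 22 \left(\left(-63\right) \left(-7\right)\right)\right) + 2204747 = \left(-1483 + 22 \cdot 441\right) + 2204747 = \left(-1483 + 9702\right) + 2204747 = 8219 + 2204747 = 2212966$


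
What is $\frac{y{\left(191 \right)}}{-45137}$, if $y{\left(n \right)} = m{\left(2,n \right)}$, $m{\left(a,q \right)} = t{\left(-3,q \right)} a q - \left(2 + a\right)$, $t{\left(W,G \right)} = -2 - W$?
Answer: $- \frac{378}{45137} \approx -0.0083745$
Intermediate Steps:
$m{\left(a,q \right)} = -2 - a + a q$ ($m{\left(a,q \right)} = \left(-2 - -3\right) a q - \left(2 + a\right) = \left(-2 + 3\right) a q - \left(2 + a\right) = 1 a q - \left(2 + a\right) = a q - \left(2 + a\right) = -2 - a + a q$)
$y{\left(n \right)} = -4 + 2 n$ ($y{\left(n \right)} = -2 - 2 + 2 n = -4 + 2 n$)
$\frac{y{\left(191 \right)}}{-45137} = \frac{-4 + 2 \cdot 191}{-45137} = \left(-4 + 382\right) \left(- \frac{1}{45137}\right) = 378 \left(- \frac{1}{45137}\right) = - \frac{378}{45137}$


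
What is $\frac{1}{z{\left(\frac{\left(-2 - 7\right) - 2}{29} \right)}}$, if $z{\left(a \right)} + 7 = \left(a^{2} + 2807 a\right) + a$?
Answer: $- \frac{841}{901518} \approx -0.00093287$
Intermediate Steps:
$z{\left(a \right)} = -7 + a^{2} + 2808 a$ ($z{\left(a \right)} = -7 + \left(\left(a^{2} + 2807 a\right) + a\right) = -7 + \left(a^{2} + 2808 a\right) = -7 + a^{2} + 2808 a$)
$\frac{1}{z{\left(\frac{\left(-2 - 7\right) - 2}{29} \right)}} = \frac{1}{-7 + \left(\frac{\left(-2 - 7\right) - 2}{29}\right)^{2} + 2808 \frac{\left(-2 - 7\right) - 2}{29}} = \frac{1}{-7 + \left(\frac{-9 - 2}{29}\right)^{2} + 2808 \frac{-9 - 2}{29}} = \frac{1}{-7 + \left(\frac{1}{29} \left(-11\right)\right)^{2} + 2808 \cdot \frac{1}{29} \left(-11\right)} = \frac{1}{-7 + \left(- \frac{11}{29}\right)^{2} + 2808 \left(- \frac{11}{29}\right)} = \frac{1}{-7 + \frac{121}{841} - \frac{30888}{29}} = \frac{1}{- \frac{901518}{841}} = - \frac{841}{901518}$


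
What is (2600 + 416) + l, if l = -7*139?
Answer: 2043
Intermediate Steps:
l = -973
(2600 + 416) + l = (2600 + 416) - 973 = 3016 - 973 = 2043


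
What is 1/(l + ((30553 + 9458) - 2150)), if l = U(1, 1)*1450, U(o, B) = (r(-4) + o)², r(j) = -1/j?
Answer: 8/321013 ≈ 2.4921e-5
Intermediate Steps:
U(o, B) = (¼ + o)² (U(o, B) = (-1/(-4) + o)² = (-1*(-¼) + o)² = (¼ + o)²)
l = 18125/8 (l = ((1 + 4*1)²/16)*1450 = ((1 + 4)²/16)*1450 = ((1/16)*5²)*1450 = ((1/16)*25)*1450 = (25/16)*1450 = 18125/8 ≈ 2265.6)
1/(l + ((30553 + 9458) - 2150)) = 1/(18125/8 + ((30553 + 9458) - 2150)) = 1/(18125/8 + (40011 - 2150)) = 1/(18125/8 + 37861) = 1/(321013/8) = 8/321013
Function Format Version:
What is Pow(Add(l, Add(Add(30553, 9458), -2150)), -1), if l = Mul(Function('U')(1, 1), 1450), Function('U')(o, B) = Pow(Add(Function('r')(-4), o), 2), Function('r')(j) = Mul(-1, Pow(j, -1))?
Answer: Rational(8, 321013) ≈ 2.4921e-5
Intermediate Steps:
Function('U')(o, B) = Pow(Add(Rational(1, 4), o), 2) (Function('U')(o, B) = Pow(Add(Mul(-1, Pow(-4, -1)), o), 2) = Pow(Add(Mul(-1, Rational(-1, 4)), o), 2) = Pow(Add(Rational(1, 4), o), 2))
l = Rational(18125, 8) (l = Mul(Mul(Rational(1, 16), Pow(Add(1, Mul(4, 1)), 2)), 1450) = Mul(Mul(Rational(1, 16), Pow(Add(1, 4), 2)), 1450) = Mul(Mul(Rational(1, 16), Pow(5, 2)), 1450) = Mul(Mul(Rational(1, 16), 25), 1450) = Mul(Rational(25, 16), 1450) = Rational(18125, 8) ≈ 2265.6)
Pow(Add(l, Add(Add(30553, 9458), -2150)), -1) = Pow(Add(Rational(18125, 8), Add(Add(30553, 9458), -2150)), -1) = Pow(Add(Rational(18125, 8), Add(40011, -2150)), -1) = Pow(Add(Rational(18125, 8), 37861), -1) = Pow(Rational(321013, 8), -1) = Rational(8, 321013)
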